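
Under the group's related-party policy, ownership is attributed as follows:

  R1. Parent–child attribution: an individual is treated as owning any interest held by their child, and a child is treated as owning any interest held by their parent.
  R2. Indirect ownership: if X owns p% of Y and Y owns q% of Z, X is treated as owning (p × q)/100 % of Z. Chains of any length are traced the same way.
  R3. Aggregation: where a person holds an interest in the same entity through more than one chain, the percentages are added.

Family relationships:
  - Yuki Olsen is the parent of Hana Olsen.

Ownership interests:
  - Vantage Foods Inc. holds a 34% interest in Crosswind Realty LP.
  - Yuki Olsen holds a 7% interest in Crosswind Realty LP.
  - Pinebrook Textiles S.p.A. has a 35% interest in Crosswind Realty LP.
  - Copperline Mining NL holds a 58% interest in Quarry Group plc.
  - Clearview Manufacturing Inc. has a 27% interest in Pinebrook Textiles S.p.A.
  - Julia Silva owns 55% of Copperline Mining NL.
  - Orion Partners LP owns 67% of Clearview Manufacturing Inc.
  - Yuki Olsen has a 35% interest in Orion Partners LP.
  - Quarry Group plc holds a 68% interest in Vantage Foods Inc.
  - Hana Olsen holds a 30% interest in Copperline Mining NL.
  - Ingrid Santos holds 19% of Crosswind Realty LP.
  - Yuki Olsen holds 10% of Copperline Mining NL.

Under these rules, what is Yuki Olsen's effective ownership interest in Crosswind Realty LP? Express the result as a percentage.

14.579865%

By parent–child attribution (R1), Yuki Olsen is treated as also owning Hana Olsen's interest in Copperline Mining NL, giving 10% + 30% = 40%.
Chain via Orion Partners LP → Clearview Manufacturing Inc. → Pinebrook Textiles S.p.A. (R2): 35% × 67% × 27% × 35% = 2.216025% of Crosswind Realty LP.
Chain via Copperline Mining NL → Quarry Group plc → Vantage Foods Inc. (R2): 40% × 58% × 68% × 34% = 5.36384% of Crosswind Realty LP.
Direct interest in Crosswind Realty LP: 7%.
Aggregating (R3): 2.216025% + 5.36384% + 7% = 14.579865%.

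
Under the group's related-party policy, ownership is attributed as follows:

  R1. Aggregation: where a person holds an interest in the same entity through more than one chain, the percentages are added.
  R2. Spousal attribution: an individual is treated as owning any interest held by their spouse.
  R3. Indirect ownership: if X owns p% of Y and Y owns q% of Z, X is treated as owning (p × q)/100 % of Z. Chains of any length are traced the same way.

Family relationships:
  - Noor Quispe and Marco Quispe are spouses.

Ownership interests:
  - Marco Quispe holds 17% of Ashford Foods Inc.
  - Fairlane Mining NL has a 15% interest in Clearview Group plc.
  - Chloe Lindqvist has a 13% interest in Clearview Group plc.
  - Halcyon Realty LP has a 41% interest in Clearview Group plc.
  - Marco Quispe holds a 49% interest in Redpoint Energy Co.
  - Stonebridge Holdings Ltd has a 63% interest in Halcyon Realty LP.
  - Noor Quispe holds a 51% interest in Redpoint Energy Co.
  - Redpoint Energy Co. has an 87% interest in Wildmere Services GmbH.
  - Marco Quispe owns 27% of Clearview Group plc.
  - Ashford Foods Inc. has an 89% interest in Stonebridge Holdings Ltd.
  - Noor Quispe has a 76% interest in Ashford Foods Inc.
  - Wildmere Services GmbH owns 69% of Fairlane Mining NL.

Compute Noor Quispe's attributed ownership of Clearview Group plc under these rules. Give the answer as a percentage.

57.383991%

By spousal attribution (R2), Noor Quispe is treated as also owning Marco Quispe's interest in Ashford Foods Inc, giving 76% + 17% = 93%.
By spousal attribution (R2), Noor Quispe is treated as also owning Marco Quispe's interest in Redpoint Energy Co, giving 51% + 49% = 100%.
By spousal attribution (R2), Noor Quispe is treated as owning Marco Quispe's 27% interest in Clearview Group plc.
Chain via Ashford Foods Inc. → Stonebridge Holdings Ltd → Halcyon Realty LP (R3): 93% × 89% × 63% × 41% = 21.379491% of Clearview Group plc.
Chain via Redpoint Energy Co. → Wildmere Services GmbH → Fairlane Mining NL (R3): 100% × 87% × 69% × 15% = 9.0045% of Clearview Group plc.
Direct interest in Clearview Group plc: 27%.
Aggregating (R1): 21.379491% + 9.0045% + 27% = 57.383991%.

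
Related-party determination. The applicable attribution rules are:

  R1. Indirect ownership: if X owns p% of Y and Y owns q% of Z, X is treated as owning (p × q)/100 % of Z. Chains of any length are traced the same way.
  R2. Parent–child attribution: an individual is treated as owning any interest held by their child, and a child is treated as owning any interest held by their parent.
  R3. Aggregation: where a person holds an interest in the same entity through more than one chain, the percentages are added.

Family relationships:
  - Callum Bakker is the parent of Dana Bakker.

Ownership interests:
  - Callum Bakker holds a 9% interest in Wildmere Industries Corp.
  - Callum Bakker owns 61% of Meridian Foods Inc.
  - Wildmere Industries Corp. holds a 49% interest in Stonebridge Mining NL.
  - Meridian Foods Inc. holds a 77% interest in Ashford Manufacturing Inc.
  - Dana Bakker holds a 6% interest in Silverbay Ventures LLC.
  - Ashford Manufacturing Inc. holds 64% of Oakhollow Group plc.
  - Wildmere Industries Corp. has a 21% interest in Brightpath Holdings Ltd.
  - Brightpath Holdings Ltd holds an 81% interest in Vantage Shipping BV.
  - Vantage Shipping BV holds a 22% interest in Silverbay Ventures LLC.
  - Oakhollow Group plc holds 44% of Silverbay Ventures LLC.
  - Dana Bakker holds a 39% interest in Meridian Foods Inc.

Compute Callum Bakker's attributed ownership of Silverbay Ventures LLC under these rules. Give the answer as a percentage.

By parent–child attribution (R2), Callum Bakker is treated as also owning Dana Bakker's interest in Meridian Foods Inc, giving 61% + 39% = 100%.
By parent–child attribution (R2), Callum Bakker is treated as owning Dana Bakker's 6% interest in Silverbay Ventures LLC.
Chain via Wildmere Industries Corp. → Brightpath Holdings Ltd → Vantage Shipping BV (R1): 9% × 21% × 81% × 22% = 0.336798% of Silverbay Ventures LLC.
Chain via Meridian Foods Inc. → Ashford Manufacturing Inc. → Oakhollow Group plc (R1): 100% × 77% × 64% × 44% = 21.6832% of Silverbay Ventures LLC.
Direct interest in Silverbay Ventures LLC: 6%.
Aggregating (R3): 0.336798% + 21.6832% + 6% = 28.019998%.

28.019998%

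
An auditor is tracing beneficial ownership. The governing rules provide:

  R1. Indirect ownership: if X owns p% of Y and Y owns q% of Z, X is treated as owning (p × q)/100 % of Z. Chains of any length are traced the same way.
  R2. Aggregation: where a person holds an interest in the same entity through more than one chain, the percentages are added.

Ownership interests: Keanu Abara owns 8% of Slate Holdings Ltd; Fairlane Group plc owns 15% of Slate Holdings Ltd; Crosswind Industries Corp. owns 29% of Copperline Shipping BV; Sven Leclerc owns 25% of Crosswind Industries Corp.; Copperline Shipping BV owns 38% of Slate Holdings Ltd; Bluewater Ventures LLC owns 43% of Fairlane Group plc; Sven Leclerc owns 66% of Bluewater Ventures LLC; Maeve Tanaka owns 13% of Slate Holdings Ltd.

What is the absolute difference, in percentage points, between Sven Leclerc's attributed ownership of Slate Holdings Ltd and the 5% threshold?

2.012

Chain via Bluewater Ventures LLC → Fairlane Group plc (R1): 66% × 43% × 15% = 4.257% of Slate Holdings Ltd.
Chain via Crosswind Industries Corp. → Copperline Shipping BV (R1): 25% × 29% × 38% = 2.755% of Slate Holdings Ltd.
Aggregating (R2): 4.257% + 2.755% = 7.012%.
7.012% exceeds the 5% threshold by 2.012 percentage points.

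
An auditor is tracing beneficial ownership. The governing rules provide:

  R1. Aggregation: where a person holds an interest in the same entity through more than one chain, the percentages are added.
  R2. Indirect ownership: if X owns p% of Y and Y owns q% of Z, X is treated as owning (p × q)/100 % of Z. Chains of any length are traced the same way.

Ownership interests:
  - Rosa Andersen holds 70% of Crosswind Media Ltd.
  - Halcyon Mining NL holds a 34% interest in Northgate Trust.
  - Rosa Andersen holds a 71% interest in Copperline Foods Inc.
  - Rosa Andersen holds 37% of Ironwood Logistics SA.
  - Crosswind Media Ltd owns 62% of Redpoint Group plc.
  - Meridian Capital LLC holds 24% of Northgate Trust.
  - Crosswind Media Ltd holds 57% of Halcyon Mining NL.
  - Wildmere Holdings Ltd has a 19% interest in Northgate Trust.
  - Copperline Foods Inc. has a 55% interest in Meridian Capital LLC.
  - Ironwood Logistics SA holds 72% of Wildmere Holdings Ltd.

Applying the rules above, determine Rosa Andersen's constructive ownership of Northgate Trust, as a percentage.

Chain via Ironwood Logistics SA → Wildmere Holdings Ltd (R2): 37% × 72% × 19% = 5.0616% of Northgate Trust.
Chain via Copperline Foods Inc. → Meridian Capital LLC (R2): 71% × 55% × 24% = 9.372% of Northgate Trust.
Chain via Crosswind Media Ltd → Halcyon Mining NL (R2): 70% × 57% × 34% = 13.566% of Northgate Trust.
Aggregating (R1): 5.0616% + 9.372% + 13.566% = 27.9996%.

27.9996%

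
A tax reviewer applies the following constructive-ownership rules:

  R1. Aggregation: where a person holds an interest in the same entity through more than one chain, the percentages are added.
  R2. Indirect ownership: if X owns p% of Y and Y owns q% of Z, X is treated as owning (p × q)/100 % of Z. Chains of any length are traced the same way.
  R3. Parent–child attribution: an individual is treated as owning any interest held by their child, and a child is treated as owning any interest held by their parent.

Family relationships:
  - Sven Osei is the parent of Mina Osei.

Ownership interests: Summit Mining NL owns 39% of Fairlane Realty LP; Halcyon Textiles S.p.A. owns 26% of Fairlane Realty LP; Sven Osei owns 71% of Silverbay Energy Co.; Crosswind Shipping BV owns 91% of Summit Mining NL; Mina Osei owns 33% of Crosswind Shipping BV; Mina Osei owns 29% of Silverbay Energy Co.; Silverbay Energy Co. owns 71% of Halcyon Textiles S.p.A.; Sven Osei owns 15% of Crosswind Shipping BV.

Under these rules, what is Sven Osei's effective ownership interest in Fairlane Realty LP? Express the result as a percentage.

By parent–child attribution (R3), Sven Osei is treated as also owning Mina Osei's interest in Crosswind Shipping BV, giving 15% + 33% = 48%.
By parent–child attribution (R3), Sven Osei is treated as also owning Mina Osei's interest in Silverbay Energy Co, giving 71% + 29% = 100%.
Chain via Crosswind Shipping BV → Summit Mining NL (R2): 48% × 91% × 39% = 17.0352% of Fairlane Realty LP.
Chain via Silverbay Energy Co. → Halcyon Textiles S.p.A. (R2): 100% × 71% × 26% = 18.46% of Fairlane Realty LP.
Aggregating (R1): 17.0352% + 18.46% = 35.4952%.

35.4952%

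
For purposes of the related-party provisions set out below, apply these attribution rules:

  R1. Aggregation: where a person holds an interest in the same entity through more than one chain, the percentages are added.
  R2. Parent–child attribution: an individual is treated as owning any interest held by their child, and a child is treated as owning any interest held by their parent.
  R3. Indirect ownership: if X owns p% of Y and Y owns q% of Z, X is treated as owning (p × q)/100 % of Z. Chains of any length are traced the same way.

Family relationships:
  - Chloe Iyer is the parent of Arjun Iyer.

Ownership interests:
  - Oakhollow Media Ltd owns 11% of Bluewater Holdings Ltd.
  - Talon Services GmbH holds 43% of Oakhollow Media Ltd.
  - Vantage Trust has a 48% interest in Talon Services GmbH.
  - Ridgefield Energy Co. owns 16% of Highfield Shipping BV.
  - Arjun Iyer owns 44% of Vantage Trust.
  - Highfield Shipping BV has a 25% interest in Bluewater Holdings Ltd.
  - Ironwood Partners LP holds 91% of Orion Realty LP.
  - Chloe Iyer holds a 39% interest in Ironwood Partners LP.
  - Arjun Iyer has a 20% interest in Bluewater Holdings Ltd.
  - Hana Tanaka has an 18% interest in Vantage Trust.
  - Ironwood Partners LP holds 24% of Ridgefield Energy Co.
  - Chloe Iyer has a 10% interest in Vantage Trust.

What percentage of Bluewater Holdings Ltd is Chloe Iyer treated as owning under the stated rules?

21.600416%

By parent–child attribution (R2), Chloe Iyer is treated as also owning Arjun Iyer's interest in Vantage Trust, giving 10% + 44% = 54%.
By parent–child attribution (R2), Chloe Iyer is treated as owning Arjun Iyer's 20% interest in Bluewater Holdings Ltd.
Chain via Ironwood Partners LP → Ridgefield Energy Co. → Highfield Shipping BV (R3): 39% × 24% × 16% × 25% = 0.3744% of Bluewater Holdings Ltd.
Chain via Vantage Trust → Talon Services GmbH → Oakhollow Media Ltd (R3): 54% × 48% × 43% × 11% = 1.226016% of Bluewater Holdings Ltd.
Direct interest in Bluewater Holdings Ltd: 20%.
Aggregating (R1): 0.3744% + 1.226016% + 20% = 21.600416%.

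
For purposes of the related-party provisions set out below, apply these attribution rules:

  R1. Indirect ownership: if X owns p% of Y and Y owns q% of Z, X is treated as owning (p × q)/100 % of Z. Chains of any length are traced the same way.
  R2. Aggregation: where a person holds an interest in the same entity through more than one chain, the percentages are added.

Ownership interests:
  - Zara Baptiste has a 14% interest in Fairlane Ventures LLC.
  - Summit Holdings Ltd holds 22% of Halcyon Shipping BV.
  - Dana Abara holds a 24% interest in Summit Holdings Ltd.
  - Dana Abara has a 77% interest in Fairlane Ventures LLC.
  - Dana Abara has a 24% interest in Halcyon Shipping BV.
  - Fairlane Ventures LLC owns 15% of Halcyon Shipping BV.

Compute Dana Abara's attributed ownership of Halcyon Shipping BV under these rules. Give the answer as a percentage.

Chain via Fairlane Ventures LLC (R1): 77% × 15% = 11.55% of Halcyon Shipping BV.
Chain via Summit Holdings Ltd (R1): 24% × 22% = 5.28% of Halcyon Shipping BV.
Direct interest in Halcyon Shipping BV: 24%.
Aggregating (R2): 11.55% + 5.28% + 24% = 40.83%.

40.83%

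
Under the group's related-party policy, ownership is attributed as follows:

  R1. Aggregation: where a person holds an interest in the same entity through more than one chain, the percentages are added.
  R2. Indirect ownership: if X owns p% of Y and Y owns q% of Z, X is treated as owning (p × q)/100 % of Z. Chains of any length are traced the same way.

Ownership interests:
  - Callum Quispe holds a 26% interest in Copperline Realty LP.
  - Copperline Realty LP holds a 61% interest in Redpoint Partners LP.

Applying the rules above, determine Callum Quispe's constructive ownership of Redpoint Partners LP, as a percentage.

15.86%

Chain via Copperline Realty LP (R2): 26% × 61% = 15.86% of Redpoint Partners LP.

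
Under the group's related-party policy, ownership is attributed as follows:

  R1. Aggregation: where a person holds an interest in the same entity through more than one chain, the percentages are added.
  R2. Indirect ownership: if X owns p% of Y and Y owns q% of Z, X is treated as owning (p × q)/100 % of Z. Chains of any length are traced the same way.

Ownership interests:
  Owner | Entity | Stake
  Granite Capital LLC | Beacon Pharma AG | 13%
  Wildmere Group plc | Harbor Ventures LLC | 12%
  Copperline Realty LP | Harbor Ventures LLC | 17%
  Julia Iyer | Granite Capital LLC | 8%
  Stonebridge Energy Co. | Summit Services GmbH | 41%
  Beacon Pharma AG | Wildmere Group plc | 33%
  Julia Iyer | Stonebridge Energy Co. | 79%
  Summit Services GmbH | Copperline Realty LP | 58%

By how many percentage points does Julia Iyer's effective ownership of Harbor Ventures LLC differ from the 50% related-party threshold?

46.765162

Chain via Stonebridge Energy Co. → Summit Services GmbH → Copperline Realty LP (R2): 79% × 41% × 58% × 17% = 3.193654% of Harbor Ventures LLC.
Chain via Granite Capital LLC → Beacon Pharma AG → Wildmere Group plc (R2): 8% × 13% × 33% × 12% = 0.041184% of Harbor Ventures LLC.
Aggregating (R1): 3.193654% + 0.041184% = 3.234838%.
3.234838% falls short of the 50% threshold by 46.765162 percentage points.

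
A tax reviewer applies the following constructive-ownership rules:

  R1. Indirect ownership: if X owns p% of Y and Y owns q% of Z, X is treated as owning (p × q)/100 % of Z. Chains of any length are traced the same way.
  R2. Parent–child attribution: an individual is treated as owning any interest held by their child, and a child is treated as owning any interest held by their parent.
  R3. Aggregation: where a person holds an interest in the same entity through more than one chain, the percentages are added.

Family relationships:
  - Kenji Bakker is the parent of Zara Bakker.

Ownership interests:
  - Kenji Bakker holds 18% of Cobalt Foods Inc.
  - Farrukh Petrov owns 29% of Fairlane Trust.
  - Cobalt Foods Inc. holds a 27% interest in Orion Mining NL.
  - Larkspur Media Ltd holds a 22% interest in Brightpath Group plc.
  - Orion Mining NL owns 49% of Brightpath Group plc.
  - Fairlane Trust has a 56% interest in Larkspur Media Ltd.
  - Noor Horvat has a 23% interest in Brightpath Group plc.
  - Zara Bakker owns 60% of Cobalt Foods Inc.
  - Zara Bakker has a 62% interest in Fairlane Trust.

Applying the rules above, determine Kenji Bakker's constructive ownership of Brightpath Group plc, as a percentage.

17.9578%

By parent–child attribution (R2), Kenji Bakker is treated as also owning Zara Bakker's interest in Cobalt Foods Inc, giving 18% + 60% = 78%.
By parent–child attribution (R2), Kenji Bakker is treated as owning Zara Bakker's 62% interest in Fairlane Trust.
Chain via Cobalt Foods Inc. → Orion Mining NL (R1): 78% × 27% × 49% = 10.3194% of Brightpath Group plc.
Chain via Fairlane Trust → Larkspur Media Ltd (R1): 62% × 56% × 22% = 7.6384% of Brightpath Group plc.
Aggregating (R3): 10.3194% + 7.6384% = 17.9578%.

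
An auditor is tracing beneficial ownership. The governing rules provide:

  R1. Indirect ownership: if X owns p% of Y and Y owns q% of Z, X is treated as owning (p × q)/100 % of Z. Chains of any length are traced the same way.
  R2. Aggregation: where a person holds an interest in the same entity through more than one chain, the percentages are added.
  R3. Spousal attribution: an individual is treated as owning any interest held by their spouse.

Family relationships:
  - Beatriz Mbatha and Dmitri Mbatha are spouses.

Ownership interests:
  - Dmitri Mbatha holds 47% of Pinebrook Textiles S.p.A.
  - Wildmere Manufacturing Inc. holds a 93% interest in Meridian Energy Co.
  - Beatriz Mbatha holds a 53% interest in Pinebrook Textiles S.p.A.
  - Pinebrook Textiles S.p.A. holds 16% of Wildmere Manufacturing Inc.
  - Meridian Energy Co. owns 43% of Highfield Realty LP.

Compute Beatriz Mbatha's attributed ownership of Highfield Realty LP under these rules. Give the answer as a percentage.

6.3984%

By spousal attribution (R3), Beatriz Mbatha is treated as also owning Dmitri Mbatha's interest in Pinebrook Textiles S.p.A, giving 53% + 47% = 100%.
Chain via Pinebrook Textiles S.p.A. → Wildmere Manufacturing Inc. → Meridian Energy Co. (R1): 100% × 16% × 93% × 43% = 6.3984% of Highfield Realty LP.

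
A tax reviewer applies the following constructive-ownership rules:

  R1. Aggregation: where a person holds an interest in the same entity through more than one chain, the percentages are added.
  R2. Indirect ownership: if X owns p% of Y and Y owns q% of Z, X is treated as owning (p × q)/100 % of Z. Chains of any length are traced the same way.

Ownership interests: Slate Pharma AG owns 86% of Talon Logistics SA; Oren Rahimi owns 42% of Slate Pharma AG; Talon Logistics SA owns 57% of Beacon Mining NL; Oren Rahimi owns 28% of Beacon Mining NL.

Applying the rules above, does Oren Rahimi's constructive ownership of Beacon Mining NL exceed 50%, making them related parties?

Chain via Slate Pharma AG → Talon Logistics SA (R2): 42% × 86% × 57% = 20.5884% of Beacon Mining NL.
Direct interest in Beacon Mining NL: 28%.
Aggregating (R1): 20.5884% + 28% = 48.5884%.
48.5884% does not exceed the 50% threshold, so Oren is not a related party to Beacon Mining NL.

No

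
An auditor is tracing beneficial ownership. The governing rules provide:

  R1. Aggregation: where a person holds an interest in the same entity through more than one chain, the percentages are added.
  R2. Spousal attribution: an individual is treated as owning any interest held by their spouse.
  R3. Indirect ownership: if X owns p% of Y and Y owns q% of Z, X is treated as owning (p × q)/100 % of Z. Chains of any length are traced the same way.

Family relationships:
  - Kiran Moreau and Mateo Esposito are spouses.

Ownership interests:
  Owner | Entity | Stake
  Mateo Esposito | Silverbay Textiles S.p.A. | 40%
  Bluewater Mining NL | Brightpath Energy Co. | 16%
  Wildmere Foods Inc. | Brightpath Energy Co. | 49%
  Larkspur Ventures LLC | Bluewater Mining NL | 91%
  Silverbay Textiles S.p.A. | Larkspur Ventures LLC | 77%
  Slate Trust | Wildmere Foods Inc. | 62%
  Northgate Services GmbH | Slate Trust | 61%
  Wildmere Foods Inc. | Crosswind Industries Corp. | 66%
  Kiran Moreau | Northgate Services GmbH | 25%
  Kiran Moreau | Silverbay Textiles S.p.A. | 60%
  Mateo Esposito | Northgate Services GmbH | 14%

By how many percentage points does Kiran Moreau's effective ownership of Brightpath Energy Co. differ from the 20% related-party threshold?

By spousal attribution (R2), Kiran Moreau is treated as also owning Mateo Esposito's interest in Northgate Services GmbH, giving 25% + 14% = 39%.
By spousal attribution (R2), Kiran Moreau is treated as also owning Mateo Esposito's interest in Silverbay Textiles S.p.A, giving 60% + 40% = 100%.
Chain via Northgate Services GmbH → Slate Trust → Wildmere Foods Inc. (R3): 39% × 61% × 62% × 49% = 7.227402% of Brightpath Energy Co.
Chain via Silverbay Textiles S.p.A. → Larkspur Ventures LLC → Bluewater Mining NL (R3): 100% × 77% × 91% × 16% = 11.2112% of Brightpath Energy Co.
Aggregating (R1): 7.227402% + 11.2112% = 18.438602%.
18.438602% falls short of the 20% threshold by 1.561398 percentage points.

1.561398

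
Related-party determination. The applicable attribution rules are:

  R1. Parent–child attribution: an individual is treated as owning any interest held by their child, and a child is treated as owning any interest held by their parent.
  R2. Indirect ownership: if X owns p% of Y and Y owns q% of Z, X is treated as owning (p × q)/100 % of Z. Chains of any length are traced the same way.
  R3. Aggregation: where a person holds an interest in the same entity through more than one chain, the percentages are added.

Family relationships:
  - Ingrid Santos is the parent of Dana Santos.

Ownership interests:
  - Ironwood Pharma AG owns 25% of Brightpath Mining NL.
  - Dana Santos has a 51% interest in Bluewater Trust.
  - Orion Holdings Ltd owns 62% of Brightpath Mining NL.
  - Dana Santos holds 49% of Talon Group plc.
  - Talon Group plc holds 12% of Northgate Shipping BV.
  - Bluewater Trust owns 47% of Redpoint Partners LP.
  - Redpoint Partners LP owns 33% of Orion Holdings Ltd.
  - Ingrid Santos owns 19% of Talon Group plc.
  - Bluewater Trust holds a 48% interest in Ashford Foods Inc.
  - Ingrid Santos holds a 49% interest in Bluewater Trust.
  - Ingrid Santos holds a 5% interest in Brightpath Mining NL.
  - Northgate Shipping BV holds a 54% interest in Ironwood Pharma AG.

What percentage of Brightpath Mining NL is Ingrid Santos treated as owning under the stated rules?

By parent–child attribution (R1), Ingrid Santos is treated as also owning Dana Santos's interest in Talon Group plc, giving 19% + 49% = 68%.
By parent–child attribution (R1), Ingrid Santos is treated as also owning Dana Santos's interest in Bluewater Trust, giving 49% + 51% = 100%.
Chain via Talon Group plc → Northgate Shipping BV → Ironwood Pharma AG (R2): 68% × 12% × 54% × 25% = 1.1016% of Brightpath Mining NL.
Chain via Bluewater Trust → Redpoint Partners LP → Orion Holdings Ltd (R2): 100% × 47% × 33% × 62% = 9.6162% of Brightpath Mining NL.
Direct interest in Brightpath Mining NL: 5%.
Aggregating (R3): 1.1016% + 9.6162% + 5% = 15.7178%.

15.7178%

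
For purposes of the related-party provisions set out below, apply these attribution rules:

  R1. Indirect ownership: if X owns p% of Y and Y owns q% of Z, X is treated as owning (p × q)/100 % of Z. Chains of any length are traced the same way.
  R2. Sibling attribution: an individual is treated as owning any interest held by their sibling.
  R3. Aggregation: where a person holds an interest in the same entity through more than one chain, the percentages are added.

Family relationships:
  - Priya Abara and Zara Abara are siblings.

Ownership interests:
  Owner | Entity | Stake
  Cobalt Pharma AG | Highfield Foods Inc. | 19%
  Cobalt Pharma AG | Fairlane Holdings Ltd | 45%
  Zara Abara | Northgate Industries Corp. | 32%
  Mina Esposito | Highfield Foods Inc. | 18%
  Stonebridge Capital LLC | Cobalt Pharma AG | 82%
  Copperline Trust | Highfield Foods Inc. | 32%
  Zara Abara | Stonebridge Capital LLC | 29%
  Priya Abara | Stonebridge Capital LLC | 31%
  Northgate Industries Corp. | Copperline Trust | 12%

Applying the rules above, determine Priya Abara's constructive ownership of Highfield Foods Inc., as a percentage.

10.5768%

By sibling attribution (R2), Priya Abara is treated as also owning Zara Abara's interest in Stonebridge Capital LLC, giving 31% + 29% = 60%.
By sibling attribution (R2), Priya Abara is treated as owning Zara Abara's 32% interest in Northgate Industries Corp.
Chain via Stonebridge Capital LLC → Cobalt Pharma AG (R1): 60% × 82% × 19% = 9.348% of Highfield Foods Inc.
Chain via Northgate Industries Corp. → Copperline Trust (R1): 32% × 12% × 32% = 1.2288% of Highfield Foods Inc.
Aggregating (R3): 9.348% + 1.2288% = 10.5768%.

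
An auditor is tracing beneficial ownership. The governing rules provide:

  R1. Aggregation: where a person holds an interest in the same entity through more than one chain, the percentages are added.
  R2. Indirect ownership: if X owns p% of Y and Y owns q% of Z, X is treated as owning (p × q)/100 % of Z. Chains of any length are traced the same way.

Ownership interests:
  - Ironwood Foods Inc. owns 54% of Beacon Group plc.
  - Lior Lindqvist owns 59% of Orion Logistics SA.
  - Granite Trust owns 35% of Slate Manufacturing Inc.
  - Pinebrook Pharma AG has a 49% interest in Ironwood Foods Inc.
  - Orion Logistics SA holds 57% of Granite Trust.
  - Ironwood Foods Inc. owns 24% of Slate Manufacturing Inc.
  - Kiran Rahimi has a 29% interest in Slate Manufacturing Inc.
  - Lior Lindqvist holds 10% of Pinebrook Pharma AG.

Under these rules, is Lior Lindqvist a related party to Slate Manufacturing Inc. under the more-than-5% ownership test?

Yes

Chain via Orion Logistics SA → Granite Trust (R2): 59% × 57% × 35% = 11.7705% of Slate Manufacturing Inc.
Chain via Pinebrook Pharma AG → Ironwood Foods Inc. (R2): 10% × 49% × 24% = 1.176% of Slate Manufacturing Inc.
Aggregating (R1): 11.7705% + 1.176% = 12.9465%.
12.9465% exceeds the 5% threshold, so Lior is a related party to Slate Manufacturing Inc.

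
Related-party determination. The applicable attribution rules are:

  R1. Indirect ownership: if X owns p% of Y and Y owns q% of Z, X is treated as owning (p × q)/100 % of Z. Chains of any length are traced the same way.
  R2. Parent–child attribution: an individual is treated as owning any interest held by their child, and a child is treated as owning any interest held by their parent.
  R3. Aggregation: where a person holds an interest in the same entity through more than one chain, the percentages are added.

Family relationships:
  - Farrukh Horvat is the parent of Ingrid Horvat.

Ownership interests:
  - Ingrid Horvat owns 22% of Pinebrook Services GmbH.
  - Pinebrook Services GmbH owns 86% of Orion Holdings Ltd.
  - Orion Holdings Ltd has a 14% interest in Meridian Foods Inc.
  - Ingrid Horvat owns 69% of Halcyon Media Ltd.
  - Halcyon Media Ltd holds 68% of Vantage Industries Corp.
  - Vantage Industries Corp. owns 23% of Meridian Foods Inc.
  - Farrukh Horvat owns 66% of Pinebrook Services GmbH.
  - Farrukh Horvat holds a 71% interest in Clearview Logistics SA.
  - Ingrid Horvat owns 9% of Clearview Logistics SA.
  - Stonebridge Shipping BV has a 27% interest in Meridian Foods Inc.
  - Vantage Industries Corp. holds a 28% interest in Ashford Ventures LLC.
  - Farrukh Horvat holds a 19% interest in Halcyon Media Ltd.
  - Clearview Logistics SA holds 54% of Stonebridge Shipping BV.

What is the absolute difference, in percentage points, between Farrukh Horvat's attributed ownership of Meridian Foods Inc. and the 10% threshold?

26.0224

By parent–child attribution (R2), Farrukh Horvat is treated as also owning Ingrid Horvat's interest in Clearview Logistics SA, giving 71% + 9% = 80%.
By parent–child attribution (R2), Farrukh Horvat is treated as also owning Ingrid Horvat's interest in Halcyon Media Ltd, giving 19% + 69% = 88%.
By parent–child attribution (R2), Farrukh Horvat is treated as also owning Ingrid Horvat's interest in Pinebrook Services GmbH, giving 66% + 22% = 88%.
Chain via Clearview Logistics SA → Stonebridge Shipping BV (R1): 80% × 54% × 27% = 11.664% of Meridian Foods Inc.
Chain via Halcyon Media Ltd → Vantage Industries Corp. (R1): 88% × 68% × 23% = 13.7632% of Meridian Foods Inc.
Chain via Pinebrook Services GmbH → Orion Holdings Ltd (R1): 88% × 86% × 14% = 10.5952% of Meridian Foods Inc.
Aggregating (R3): 11.664% + 13.7632% + 10.5952% = 36.0224%.
36.0224% exceeds the 10% threshold by 26.0224 percentage points.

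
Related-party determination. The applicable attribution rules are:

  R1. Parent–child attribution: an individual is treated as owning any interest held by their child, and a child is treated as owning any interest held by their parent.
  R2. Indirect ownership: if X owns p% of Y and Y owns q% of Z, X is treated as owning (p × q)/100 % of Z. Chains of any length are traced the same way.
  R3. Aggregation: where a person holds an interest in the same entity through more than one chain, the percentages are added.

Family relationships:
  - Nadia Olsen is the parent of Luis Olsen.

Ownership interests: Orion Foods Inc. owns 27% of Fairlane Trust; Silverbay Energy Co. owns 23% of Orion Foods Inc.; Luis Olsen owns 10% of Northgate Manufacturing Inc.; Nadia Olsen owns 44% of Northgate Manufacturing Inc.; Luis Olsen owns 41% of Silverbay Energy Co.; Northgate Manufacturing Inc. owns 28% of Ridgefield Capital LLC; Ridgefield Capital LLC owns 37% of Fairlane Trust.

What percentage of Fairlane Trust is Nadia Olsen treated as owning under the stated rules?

8.1405%

By parent–child attribution (R1), Nadia Olsen is treated as also owning Luis Olsen's interest in Northgate Manufacturing Inc, giving 44% + 10% = 54%.
By parent–child attribution (R1), Nadia Olsen is treated as owning Luis Olsen's 41% interest in Silverbay Energy Co.
Chain via Northgate Manufacturing Inc. → Ridgefield Capital LLC (R2): 54% × 28% × 37% = 5.5944% of Fairlane Trust.
Chain via Silverbay Energy Co. → Orion Foods Inc. (R2): 41% × 23% × 27% = 2.5461% of Fairlane Trust.
Aggregating (R3): 5.5944% + 2.5461% = 8.1405%.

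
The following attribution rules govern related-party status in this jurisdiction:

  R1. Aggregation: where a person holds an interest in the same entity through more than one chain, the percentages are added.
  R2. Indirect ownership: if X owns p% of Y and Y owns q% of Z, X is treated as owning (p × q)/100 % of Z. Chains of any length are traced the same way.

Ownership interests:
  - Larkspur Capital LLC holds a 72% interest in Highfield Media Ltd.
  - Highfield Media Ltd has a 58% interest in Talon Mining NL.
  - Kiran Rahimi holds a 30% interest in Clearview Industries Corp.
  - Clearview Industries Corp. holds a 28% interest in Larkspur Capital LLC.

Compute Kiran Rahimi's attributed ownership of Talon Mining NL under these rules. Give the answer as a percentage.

Chain via Clearview Industries Corp. → Larkspur Capital LLC → Highfield Media Ltd (R2): 30% × 28% × 72% × 58% = 3.50784% of Talon Mining NL.

3.50784%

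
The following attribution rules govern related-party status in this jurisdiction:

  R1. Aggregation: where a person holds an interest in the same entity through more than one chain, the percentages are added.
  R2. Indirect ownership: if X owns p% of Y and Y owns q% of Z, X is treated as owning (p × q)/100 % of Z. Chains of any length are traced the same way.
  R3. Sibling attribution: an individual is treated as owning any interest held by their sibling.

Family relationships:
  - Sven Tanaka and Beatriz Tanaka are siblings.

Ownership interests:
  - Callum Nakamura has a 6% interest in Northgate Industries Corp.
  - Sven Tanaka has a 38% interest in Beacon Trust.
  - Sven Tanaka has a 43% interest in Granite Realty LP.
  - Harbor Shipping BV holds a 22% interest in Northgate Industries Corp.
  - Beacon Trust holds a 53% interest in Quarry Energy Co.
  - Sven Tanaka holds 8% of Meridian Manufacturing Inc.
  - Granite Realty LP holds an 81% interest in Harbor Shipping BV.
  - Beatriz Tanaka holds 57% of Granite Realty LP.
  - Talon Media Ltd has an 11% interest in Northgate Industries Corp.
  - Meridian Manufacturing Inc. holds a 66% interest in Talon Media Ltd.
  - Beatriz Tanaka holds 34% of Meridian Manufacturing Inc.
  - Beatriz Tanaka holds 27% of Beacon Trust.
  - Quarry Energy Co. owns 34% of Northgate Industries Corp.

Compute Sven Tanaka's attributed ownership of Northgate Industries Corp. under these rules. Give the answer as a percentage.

32.5822%

By sibling attribution (R3), Sven Tanaka is treated as also owning Beatriz Tanaka's interest in Beacon Trust, giving 38% + 27% = 65%.
By sibling attribution (R3), Sven Tanaka is treated as also owning Beatriz Tanaka's interest in Meridian Manufacturing Inc, giving 8% + 34% = 42%.
By sibling attribution (R3), Sven Tanaka is treated as also owning Beatriz Tanaka's interest in Granite Realty LP, giving 43% + 57% = 100%.
Chain via Beacon Trust → Quarry Energy Co. (R2): 65% × 53% × 34% = 11.713% of Northgate Industries Corp.
Chain via Meridian Manufacturing Inc. → Talon Media Ltd (R2): 42% × 66% × 11% = 3.0492% of Northgate Industries Corp.
Chain via Granite Realty LP → Harbor Shipping BV (R2): 100% × 81% × 22% = 17.82% of Northgate Industries Corp.
Aggregating (R1): 11.713% + 3.0492% + 17.82% = 32.5822%.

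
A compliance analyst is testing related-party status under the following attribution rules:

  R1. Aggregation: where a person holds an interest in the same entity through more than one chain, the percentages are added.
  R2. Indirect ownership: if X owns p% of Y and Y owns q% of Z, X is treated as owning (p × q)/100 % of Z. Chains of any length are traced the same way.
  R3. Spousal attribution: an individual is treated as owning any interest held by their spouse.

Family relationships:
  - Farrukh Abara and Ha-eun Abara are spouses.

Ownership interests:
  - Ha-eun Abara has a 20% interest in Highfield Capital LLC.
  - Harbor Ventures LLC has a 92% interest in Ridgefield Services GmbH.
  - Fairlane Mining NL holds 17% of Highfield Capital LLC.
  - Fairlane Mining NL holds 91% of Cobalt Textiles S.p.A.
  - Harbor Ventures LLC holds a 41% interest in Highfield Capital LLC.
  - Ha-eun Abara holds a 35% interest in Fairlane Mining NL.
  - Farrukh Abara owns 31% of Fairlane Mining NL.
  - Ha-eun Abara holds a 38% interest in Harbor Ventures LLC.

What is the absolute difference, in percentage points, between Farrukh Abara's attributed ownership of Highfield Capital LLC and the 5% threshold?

By spousal attribution (R3), Farrukh Abara is treated as also owning Ha-eun Abara's interest in Fairlane Mining NL, giving 31% + 35% = 66%.
By spousal attribution (R3), Farrukh Abara is treated as owning Ha-eun Abara's 38% interest in Harbor Ventures LLC.
By spousal attribution (R3), Farrukh Abara is treated as owning Ha-eun Abara's 20% interest in Highfield Capital LLC.
Chain via Fairlane Mining NL (R2): 66% × 17% = 11.22% of Highfield Capital LLC.
Chain via Harbor Ventures LLC (R2): 38% × 41% = 15.58% of Highfield Capital LLC.
Direct interest in Highfield Capital LLC: 20%.
Aggregating (R1): 11.22% + 15.58% + 20% = 46.8%.
46.8% exceeds the 5% threshold by 41.8 percentage points.

41.8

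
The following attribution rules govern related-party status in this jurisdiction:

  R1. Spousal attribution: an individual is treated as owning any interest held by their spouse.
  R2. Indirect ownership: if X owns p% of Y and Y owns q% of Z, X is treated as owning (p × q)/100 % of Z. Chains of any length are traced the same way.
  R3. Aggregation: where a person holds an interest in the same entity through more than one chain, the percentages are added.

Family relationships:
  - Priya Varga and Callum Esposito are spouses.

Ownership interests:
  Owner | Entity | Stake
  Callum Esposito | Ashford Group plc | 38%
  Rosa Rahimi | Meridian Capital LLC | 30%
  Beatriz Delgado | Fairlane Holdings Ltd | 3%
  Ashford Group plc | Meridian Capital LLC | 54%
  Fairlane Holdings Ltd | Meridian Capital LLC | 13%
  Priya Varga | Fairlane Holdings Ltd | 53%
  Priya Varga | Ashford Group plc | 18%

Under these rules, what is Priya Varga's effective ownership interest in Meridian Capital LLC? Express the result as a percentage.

By spousal attribution (R1), Priya Varga is treated as also owning Callum Esposito's interest in Ashford Group plc, giving 18% + 38% = 56%.
Chain via Fairlane Holdings Ltd (R2): 53% × 13% = 6.89% of Meridian Capital LLC.
Chain via Ashford Group plc (R2): 56% × 54% = 30.24% of Meridian Capital LLC.
Aggregating (R3): 6.89% + 30.24% = 37.13%.

37.13%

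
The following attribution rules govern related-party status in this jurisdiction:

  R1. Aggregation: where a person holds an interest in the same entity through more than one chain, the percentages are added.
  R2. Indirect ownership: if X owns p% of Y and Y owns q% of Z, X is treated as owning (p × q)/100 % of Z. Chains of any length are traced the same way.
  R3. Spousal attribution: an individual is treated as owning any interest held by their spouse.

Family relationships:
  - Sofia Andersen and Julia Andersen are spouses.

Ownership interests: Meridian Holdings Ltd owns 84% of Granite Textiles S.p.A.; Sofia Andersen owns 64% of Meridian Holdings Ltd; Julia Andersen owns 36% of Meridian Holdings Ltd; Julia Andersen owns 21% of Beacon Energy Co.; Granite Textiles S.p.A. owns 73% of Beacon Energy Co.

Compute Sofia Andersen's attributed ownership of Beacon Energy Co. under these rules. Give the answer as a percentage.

82.32%

By spousal attribution (R3), Sofia Andersen is treated as also owning Julia Andersen's interest in Meridian Holdings Ltd, giving 64% + 36% = 100%.
By spousal attribution (R3), Sofia Andersen is treated as owning Julia Andersen's 21% interest in Beacon Energy Co.
Chain via Meridian Holdings Ltd → Granite Textiles S.p.A. (R2): 100% × 84% × 73% = 61.32% of Beacon Energy Co.
Direct interest in Beacon Energy Co: 21%.
Aggregating (R1): 61.32% + 21% = 82.32%.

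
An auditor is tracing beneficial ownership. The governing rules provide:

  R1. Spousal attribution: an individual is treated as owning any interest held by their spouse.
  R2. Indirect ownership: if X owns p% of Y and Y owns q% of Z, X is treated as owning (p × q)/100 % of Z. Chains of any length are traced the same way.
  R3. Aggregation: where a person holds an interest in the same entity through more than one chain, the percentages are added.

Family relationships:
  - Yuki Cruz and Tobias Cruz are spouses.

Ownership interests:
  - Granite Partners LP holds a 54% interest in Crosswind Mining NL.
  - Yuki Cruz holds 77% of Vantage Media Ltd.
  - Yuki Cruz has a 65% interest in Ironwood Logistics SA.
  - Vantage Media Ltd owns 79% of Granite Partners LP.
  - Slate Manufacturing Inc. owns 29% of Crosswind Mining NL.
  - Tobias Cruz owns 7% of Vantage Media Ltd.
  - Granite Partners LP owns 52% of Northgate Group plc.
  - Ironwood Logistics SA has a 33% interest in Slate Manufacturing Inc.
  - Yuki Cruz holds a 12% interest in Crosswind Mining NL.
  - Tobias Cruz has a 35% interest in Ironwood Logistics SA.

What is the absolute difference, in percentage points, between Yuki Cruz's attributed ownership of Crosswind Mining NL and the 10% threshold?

By spousal attribution (R1), Yuki Cruz is treated as also owning Tobias Cruz's interest in Ironwood Logistics SA, giving 65% + 35% = 100%.
By spousal attribution (R1), Yuki Cruz is treated as also owning Tobias Cruz's interest in Vantage Media Ltd, giving 77% + 7% = 84%.
Chain via Ironwood Logistics SA → Slate Manufacturing Inc. (R2): 100% × 33% × 29% = 9.57% of Crosswind Mining NL.
Chain via Vantage Media Ltd → Granite Partners LP (R2): 84% × 79% × 54% = 35.8344% of Crosswind Mining NL.
Direct interest in Crosswind Mining NL: 12%.
Aggregating (R3): 9.57% + 35.8344% + 12% = 57.4044%.
57.4044% exceeds the 10% threshold by 47.4044 percentage points.

47.4044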